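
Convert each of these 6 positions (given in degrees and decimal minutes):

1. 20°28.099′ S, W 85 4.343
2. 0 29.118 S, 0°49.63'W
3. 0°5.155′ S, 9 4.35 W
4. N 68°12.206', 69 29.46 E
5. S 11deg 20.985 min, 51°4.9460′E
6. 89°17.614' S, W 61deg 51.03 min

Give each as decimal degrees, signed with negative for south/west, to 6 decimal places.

Point 1:
  Latitude: 28.099′ = 0.468317°; total 20.4683167
  hemisphere S, so the sign is −
  Lon: 4.343′ = 0.072383°; total 85.0723833
  W → negative
Point 2:
  Lat: 29.118′ = 0.485300°; total 0.4853000
  S → negative
  Longitude: 0 + 49.63/60 = 0.8271667
  W ⇒ negate
Point 3:
  Latitude: 0 + 5.155/60 = 0.0859167
  S ⇒ negate
  Lon: 4.35′ = 0.072500°; total 9.0725000
  hemisphere W, so the sign is −
Point 4:
  Latitude: 12.206′ = 0.203433°; total 68.2034333
  N → positive
  λ: 29.46′ = 0.491000°; total 69.4910000
  E → positive
Point 5:
  Latitude: 11 + 20.985/60 = 11.3497500
  hemisphere S, so the sign is −
  λ: 51 + 4.946/60 = 51.0824333
  E ⇒ keep positive
Point 6:
  φ: 89 + 17.614/60 = 89.2935667
  S ⇒ negate
  Longitude: 51.03′ = 0.850500°; total 61.8505000
  W ⇒ negate

1. -20.468317, -85.072383
2. -0.485300, -0.827167
3. -0.085917, -9.072500
4. 68.203433, 69.491000
5. -11.349750, 51.082433
6. -89.293567, -61.850500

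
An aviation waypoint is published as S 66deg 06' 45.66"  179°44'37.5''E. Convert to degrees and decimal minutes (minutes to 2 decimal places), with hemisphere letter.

66° 6.76′ S, 179° 44.63′ E

Lat: seconds/60 = 0.76100; minutes = 6 + 0.76100 = 6.7610
Longitude: 44 + 37.5/60 = 44.6250′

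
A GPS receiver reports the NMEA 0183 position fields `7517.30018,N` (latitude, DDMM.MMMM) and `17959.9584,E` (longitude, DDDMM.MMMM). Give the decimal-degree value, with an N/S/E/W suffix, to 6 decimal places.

Latitude: degrees = first 2 digits = 75, minutes = 17.30018; 75 + 17.30018/60 = 75.2883363
λ: degrees = first 3 digits = 179, minutes = 59.9584; 179 + 59.9584/60 = 179.9993067

75.288336° N, 179.999307° E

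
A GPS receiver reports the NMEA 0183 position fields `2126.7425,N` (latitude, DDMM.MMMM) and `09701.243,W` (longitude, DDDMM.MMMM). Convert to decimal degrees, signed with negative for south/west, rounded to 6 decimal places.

21.445708, -97.020717

Latitude: degrees = first 2 digits = 21, minutes = 26.7425; 21 + 26.7425/60 = 21.4457083
N → positive
Lon: split at 3 digits → 097° and 1.243′; 97 + 1.243/60 = 97.0207167
W ⇒ negate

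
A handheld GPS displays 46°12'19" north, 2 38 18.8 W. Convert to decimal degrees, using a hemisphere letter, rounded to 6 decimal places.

46.205278° N, 2.638556° W

Lat: 46° + 12/60 + 19/3600 = 46 + 0.200000 + 0.005278 = 46.2052778
Longitude: 2 + 38/60 + 18.8/3600 = 2.6385556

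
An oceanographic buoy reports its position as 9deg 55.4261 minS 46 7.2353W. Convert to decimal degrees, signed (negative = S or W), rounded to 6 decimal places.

-9.923768, -46.120588

Lat: 9 + 55.4261/60 = 9.9237683
S → negative
λ: 46 + 7.2353/60 = 46.1205883
W ⇒ negate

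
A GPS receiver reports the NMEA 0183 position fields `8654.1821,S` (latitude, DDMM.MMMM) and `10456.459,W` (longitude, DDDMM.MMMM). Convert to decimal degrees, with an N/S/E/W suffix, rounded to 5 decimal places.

86.90304° S, 104.94098° W

φ: degrees = first 2 digits = 86, minutes = 54.1821; 86 + 54.1821/60 = 86.903035
Longitude: degrees = first 3 digits = 104, minutes = 56.459; 104 + 56.459/60 = 104.940983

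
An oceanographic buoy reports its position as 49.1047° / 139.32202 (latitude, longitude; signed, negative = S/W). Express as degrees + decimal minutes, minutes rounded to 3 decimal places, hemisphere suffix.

49° 6.282′ N, 139° 19.321′ E

Latitude: 49° + 0.104700 × 60 = 49° 6.28200′
λ: 139° + 0.322020 × 60 = 139° 19.32120′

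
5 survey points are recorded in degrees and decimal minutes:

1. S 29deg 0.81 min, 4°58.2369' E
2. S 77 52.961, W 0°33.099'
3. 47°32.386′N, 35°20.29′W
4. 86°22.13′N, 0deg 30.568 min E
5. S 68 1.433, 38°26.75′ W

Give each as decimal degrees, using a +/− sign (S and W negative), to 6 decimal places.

1. -29.013500, 4.970615
2. -77.882683, -0.551650
3. 47.539767, -35.338167
4. 86.368833, 0.509467
5. -68.023883, -38.445833

Point 1:
  Lat: 29 + 0.81/60 = 29.0135000
  S → negative
  Lon: 58.2369′ = 0.970615°; total 4.9706150
  E → positive
Point 2:
  φ: 52.961′ = 0.882683°; total 77.8826833
  S → negative
  Lon: 33.099′ = 0.551650°; total 0.5516500
  W ⇒ negate
Point 3:
  φ: 32.386′ = 0.539767°; total 47.5397667
  N → positive
  λ: 20.29′ = 0.338167°; total 35.3381667
  hemisphere W, so the sign is −
Point 4:
  Latitude: 86 + 22.13/60 = 86.3688333
  N ⇒ keep positive
  λ: 0 + 30.568/60 = 0.5094667
  E ⇒ keep positive
Point 5:
  Lat: 68 + 1.433/60 = 68.0238833
  S → negative
  Lon: 26.75′ = 0.445833°; total 38.4458333
  W ⇒ negate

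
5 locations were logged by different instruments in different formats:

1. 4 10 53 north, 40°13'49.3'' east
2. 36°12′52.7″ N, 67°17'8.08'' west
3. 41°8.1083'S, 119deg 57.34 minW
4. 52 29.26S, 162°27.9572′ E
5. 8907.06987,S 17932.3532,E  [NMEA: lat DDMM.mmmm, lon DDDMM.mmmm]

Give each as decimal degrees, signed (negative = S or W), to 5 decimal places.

1. 4.18139, 40.23036
2. 36.21464, -67.28558
3. -41.13514, -119.95567
4. -52.48767, 162.46595
5. -89.11783, 179.53922

Point 1:
  Lat: 4 + 10/60 + 53/3600 = 4.181389
  N ⇒ keep positive
  Longitude: 13′ + 49.3″ = 13.82167′; 40 + 13.82167/60 = 40.230361
  E ⇒ keep positive
Point 2:
  Latitude: 36° + 12/60 + 52.7/3600 = 36 + 0.200000 + 0.014639 = 36.214639
  N ⇒ keep positive
  Longitude: 17′ + 8.08″ = 17.13467′; 67 + 17.13467/60 = 67.285578
  W ⇒ negate
Point 3:
  Lat: 41 + 8.1083/60 = 41.135138
  hemisphere S, so the sign is −
  Lon: 57.34′ = 0.955667°; total 119.955667
  W → negative
Point 4:
  Lat: 52 + 29.26/60 = 52.487667
  S ⇒ negate
  Longitude: 27.9572′ = 0.465953°; total 162.465953
  E ⇒ keep positive
Point 5:
  φ: degrees = first 2 digits = 89, minutes = 7.06987; 89 + 7.06987/60 = 89.117831
  S ⇒ negate
  λ: split at 3 digits → 179° and 32.3532′; 179 + 32.3532/60 = 179.539220
  E ⇒ keep positive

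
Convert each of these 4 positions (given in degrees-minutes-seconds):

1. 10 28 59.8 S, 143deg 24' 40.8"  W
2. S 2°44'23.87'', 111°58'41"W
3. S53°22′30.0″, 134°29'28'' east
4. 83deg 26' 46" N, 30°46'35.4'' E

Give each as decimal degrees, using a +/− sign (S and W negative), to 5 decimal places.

1. -10.48328, -143.41133
2. -2.73996, -111.97806
3. -53.37500, 134.49111
4. 83.44611, 30.77650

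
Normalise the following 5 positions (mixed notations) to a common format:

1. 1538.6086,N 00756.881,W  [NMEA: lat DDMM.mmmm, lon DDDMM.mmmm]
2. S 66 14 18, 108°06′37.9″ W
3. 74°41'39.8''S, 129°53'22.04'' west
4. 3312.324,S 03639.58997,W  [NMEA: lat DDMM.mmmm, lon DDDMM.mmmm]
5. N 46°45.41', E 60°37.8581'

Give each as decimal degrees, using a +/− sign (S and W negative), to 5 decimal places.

1. 15.64348, -7.94802
2. -66.23833, -108.11053
3. -74.69439, -129.88946
4. -33.20540, -36.65983
5. 46.75683, 60.63097

Point 1:
  φ: split at 2 digits → 15° and 38.6086′; 15 + 38.6086/60 = 15.643477
  N ⇒ keep positive
  λ: degrees = first 3 digits = 7, minutes = 56.881; 7 + 56.881/60 = 7.948017
  W → negative
Point 2:
  Latitude: 66° + 14/60 + 18/3600 = 66 + 0.233333 + 0.005000 = 66.238333
  S → negative
  Longitude: 6′ + 37.9″ = 6.63167′; 108 + 6.63167/60 = 108.110528
  hemisphere W, so the sign is −
Point 3:
  Latitude: 74 + 41/60 + 39.8/3600 = 74.694389
  S → negative
  Longitude: 129 + 53/60 + 22.04/3600 = 129.889456
  W → negative
Point 4:
  φ: degrees = first 2 digits = 33, minutes = 12.324; 33 + 12.324/60 = 33.205400
  S → negative
  λ: split at 3 digits → 036° and 39.58997′; 36 + 39.58997/60 = 36.659833
  W ⇒ negate
Point 5:
  φ: 46 + 45.41/60 = 46.756833
  N ⇒ keep positive
  Lon: 37.8581′ = 0.630968°; total 60.630968
  E → positive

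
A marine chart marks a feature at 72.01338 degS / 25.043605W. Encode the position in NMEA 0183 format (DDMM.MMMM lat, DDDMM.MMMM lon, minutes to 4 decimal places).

φ: 72° + 0.013380 × 60 = 72° 0.802800′
Lon: 25° + 0.043605 × 60 = 25° 2.616300′

7200.8028,S / 02502.6163,W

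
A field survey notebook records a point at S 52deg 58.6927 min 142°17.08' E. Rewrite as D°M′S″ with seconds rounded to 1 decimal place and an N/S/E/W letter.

φ: fractional minutes 0.69270 × 60 = 41.562″
Lon: 17.08000′ → 17′ and 0.08000 × 60 = 4.800″

52°58′41.6″ S, 142°17′4.8″ E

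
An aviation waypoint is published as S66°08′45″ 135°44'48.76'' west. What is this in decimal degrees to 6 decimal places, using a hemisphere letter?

Lat: 66 + 8/60 + 45/3600 = 66.1458333
Lon: 44′ + 48.76″ = 44.81267′; 135 + 44.81267/60 = 135.7468778

66.145833° S, 135.746878° W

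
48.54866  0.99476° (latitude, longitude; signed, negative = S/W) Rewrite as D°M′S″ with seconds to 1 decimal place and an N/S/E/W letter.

φ: whole degrees 48; 32.91960′ → 32′ and 55.176″
Lon: 0.994760° → 59.68560′; 0.68560 × 60 = 41.136″

48°32′55.2″ N, 0°59′41.1″ E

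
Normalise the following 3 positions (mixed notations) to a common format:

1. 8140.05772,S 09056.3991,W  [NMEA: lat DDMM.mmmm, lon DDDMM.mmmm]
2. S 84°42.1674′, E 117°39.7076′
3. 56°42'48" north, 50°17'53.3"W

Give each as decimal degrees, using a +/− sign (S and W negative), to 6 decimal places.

Point 1:
  φ: split at 2 digits → 81° and 40.05772′; 81 + 40.05772/60 = 81.6676287
  S → negative
  Lon: degrees = first 3 digits = 90, minutes = 56.3991; 90 + 56.3991/60 = 90.9399850
  hemisphere W, so the sign is −
Point 2:
  Lat: 84 + 42.1674/60 = 84.7027900
  S ⇒ negate
  Lon: 117 + 39.7076/60 = 117.6617933
  E → positive
Point 3:
  φ: 42′ + 48″ = 42.80000′; 56 + 42.80000/60 = 56.7133333
  N → positive
  λ: 50 + 17/60 + 53.3/3600 = 50.2981389
  W → negative

1. -81.667629, -90.939985
2. -84.702790, 117.661793
3. 56.713333, -50.298139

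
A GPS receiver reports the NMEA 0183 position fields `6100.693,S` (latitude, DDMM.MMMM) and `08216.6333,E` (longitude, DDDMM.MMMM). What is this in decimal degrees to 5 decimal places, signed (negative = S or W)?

-61.01155, 82.27722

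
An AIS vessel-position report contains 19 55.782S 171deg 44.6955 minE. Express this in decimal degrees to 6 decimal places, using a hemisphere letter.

19.929700° S, 171.744925° E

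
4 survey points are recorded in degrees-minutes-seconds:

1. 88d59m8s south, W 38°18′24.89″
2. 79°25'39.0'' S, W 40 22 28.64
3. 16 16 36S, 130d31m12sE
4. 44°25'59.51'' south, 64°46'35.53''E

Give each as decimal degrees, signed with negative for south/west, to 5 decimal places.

1. -88.98556, -38.30691
2. -79.42750, -40.37462
3. -16.27667, 130.52000
4. -44.43320, 64.77654

Point 1:
  Latitude: 88 + 59/60 + 8/3600 = 88.985556
  S ⇒ negate
  Longitude: 38° + 18/60 + 24.89/3600 = 38 + 0.300000 + 0.006914 = 38.306914
  W ⇒ negate
Point 2:
  Latitude: 79 + 25/60 + 39/3600 = 79.427500
  S ⇒ negate
  Lon: 22′ + 28.64″ = 22.47733′; 40 + 22.47733/60 = 40.374622
  W → negative
Point 3:
  Lat: 16 + 16/60 + 36/3600 = 16.276667
  S → negative
  Lon: 31′ + 12″ = 31.20000′; 130 + 31.20000/60 = 130.520000
  E → positive
Point 4:
  φ: 25′ + 59.51″ = 25.99183′; 44 + 25.99183/60 = 44.433197
  hemisphere S, so the sign is −
  λ: 64 + 46/60 + 35.53/3600 = 64.776536
  E ⇒ keep positive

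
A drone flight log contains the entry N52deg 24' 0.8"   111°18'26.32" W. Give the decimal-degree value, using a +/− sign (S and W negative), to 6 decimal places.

Latitude: 52° + 24/60 + 0.8/3600 = 52 + 0.400000 + 0.000222 = 52.4002222
N → positive
λ: 111° + 18/60 + 26.32/3600 = 111 + 0.300000 + 0.007311 = 111.3073111
W → negative

52.400222, -111.307311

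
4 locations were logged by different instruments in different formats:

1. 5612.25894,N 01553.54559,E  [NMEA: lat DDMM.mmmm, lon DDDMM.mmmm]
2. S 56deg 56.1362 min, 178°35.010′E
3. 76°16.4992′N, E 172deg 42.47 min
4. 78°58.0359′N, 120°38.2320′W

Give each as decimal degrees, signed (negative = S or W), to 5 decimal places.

1. 56.20432, 15.89243
2. -56.93560, 178.58350
3. 76.27499, 172.70783
4. 78.96727, -120.63720

Point 1:
  φ: degrees = first 2 digits = 56, minutes = 12.25894; 56 + 12.25894/60 = 56.204316
  N ⇒ keep positive
  Lon: degrees = first 3 digits = 15, minutes = 53.54559; 15 + 53.54559/60 = 15.892427
  E → positive
Point 2:
  Lat: 56.1362′ = 0.935603°; total 56.935603
  S → negative
  Longitude: 35.01′ = 0.583500°; total 178.583500
  E ⇒ keep positive
Point 3:
  Latitude: 16.4992′ = 0.274987°; total 76.274987
  N → positive
  Lon: 42.47′ = 0.707833°; total 172.707833
  E ⇒ keep positive
Point 4:
  Latitude: 58.0359′ = 0.967265°; total 78.967265
  N ⇒ keep positive
  Longitude: 120 + 38.232/60 = 120.637200
  W → negative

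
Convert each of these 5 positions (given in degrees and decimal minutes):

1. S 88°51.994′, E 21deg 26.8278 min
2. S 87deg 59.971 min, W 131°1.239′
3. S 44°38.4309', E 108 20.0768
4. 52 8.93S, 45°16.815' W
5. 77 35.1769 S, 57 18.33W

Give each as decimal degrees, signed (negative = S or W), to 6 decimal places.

1. -88.866567, 21.447130
2. -87.999517, -131.020650
3. -44.640515, 108.334613
4. -52.148833, -45.280250
5. -77.586282, -57.305500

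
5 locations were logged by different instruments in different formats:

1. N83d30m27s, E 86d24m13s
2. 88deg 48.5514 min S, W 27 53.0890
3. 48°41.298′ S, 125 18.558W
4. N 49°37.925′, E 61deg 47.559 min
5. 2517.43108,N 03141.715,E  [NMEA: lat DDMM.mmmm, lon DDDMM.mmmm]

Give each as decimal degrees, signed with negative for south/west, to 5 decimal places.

Point 1:
  φ: 83 + 30/60 + 27/3600 = 83.507500
  N → positive
  Longitude: 86 + 24/60 + 13/3600 = 86.403611
  E → positive
Point 2:
  Latitude: 48.5514′ = 0.809190°; total 88.809190
  hemisphere S, so the sign is −
  Longitude: 53.089′ = 0.884817°; total 27.884817
  W → negative
Point 3:
  Latitude: 48 + 41.298/60 = 48.688300
  S ⇒ negate
  λ: 18.558′ = 0.309300°; total 125.309300
  hemisphere W, so the sign is −
Point 4:
  φ: 49 + 37.925/60 = 49.632083
  N → positive
  Longitude: 47.559′ = 0.792650°; total 61.792650
  E ⇒ keep positive
Point 5:
  φ: degrees = first 2 digits = 25, minutes = 17.43108; 25 + 17.43108/60 = 25.290518
  N ⇒ keep positive
  λ: degrees = first 3 digits = 31, minutes = 41.715; 31 + 41.715/60 = 31.695250
  E ⇒ keep positive

1. 83.50750, 86.40361
2. -88.80919, -27.88482
3. -48.68830, -125.30930
4. 49.63208, 61.79265
5. 25.29052, 31.69525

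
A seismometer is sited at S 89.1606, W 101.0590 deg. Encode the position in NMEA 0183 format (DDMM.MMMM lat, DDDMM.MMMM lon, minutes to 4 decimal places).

8909.6360,S / 10103.5400,W

Lat: 89° + 0.160600 × 60 = 89° 9.636000′
λ: minutes = (101.059000 − 101) × 60 = 3.540000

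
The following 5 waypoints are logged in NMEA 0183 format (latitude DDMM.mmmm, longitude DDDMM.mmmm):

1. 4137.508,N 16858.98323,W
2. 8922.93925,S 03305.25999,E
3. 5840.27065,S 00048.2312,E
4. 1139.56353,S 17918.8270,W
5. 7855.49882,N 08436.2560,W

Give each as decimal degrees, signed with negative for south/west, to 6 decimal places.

1. 41.625133, -168.983054
2. -89.382321, 33.087667
3. -58.671178, 0.803853
4. -11.659392, -179.313783
5. 78.924980, -84.604267

Point 1:
  Lat: split at 2 digits → 41° and 37.508′; 41 + 37.508/60 = 41.6251333
  N ⇒ keep positive
  Longitude: degrees = first 3 digits = 168, minutes = 58.98323; 168 + 58.98323/60 = 168.9830538
  W → negative
Point 2:
  Lat: degrees = first 2 digits = 89, minutes = 22.93925; 89 + 22.93925/60 = 89.3823208
  S ⇒ negate
  λ: degrees = first 3 digits = 33, minutes = 5.25999; 33 + 5.25999/60 = 33.0876665
  E → positive
Point 3:
  Latitude: degrees = first 2 digits = 58, minutes = 40.27065; 58 + 40.27065/60 = 58.6711775
  S ⇒ negate
  Longitude: degrees = first 3 digits = 0, minutes = 48.2312; 0 + 48.2312/60 = 0.8038533
  E ⇒ keep positive
Point 4:
  Latitude: degrees = first 2 digits = 11, minutes = 39.56353; 11 + 39.56353/60 = 11.6593922
  S ⇒ negate
  λ: degrees = first 3 digits = 179, minutes = 18.827; 179 + 18.827/60 = 179.3137833
  W → negative
Point 5:
  φ: split at 2 digits → 78° and 55.49882′; 78 + 55.49882/60 = 78.9249803
  N → positive
  Longitude: degrees = first 3 digits = 84, minutes = 36.256; 84 + 36.256/60 = 84.6042667
  hemisphere W, so the sign is −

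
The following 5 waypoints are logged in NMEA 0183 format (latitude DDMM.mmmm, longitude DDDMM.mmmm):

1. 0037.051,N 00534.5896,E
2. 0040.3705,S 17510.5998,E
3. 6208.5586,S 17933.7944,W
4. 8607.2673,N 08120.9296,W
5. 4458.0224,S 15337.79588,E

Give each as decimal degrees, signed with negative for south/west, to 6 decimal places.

Point 1:
  φ: split at 2 digits → 00° and 37.051′; 0 + 37.051/60 = 0.6175167
  N → positive
  Longitude: degrees = first 3 digits = 5, minutes = 34.5896; 5 + 34.5896/60 = 5.5764933
  E ⇒ keep positive
Point 2:
  Lat: split at 2 digits → 00° and 40.3705′; 0 + 40.3705/60 = 0.6728417
  S ⇒ negate
  λ: degrees = first 3 digits = 175, minutes = 10.5998; 175 + 10.5998/60 = 175.1766633
  E ⇒ keep positive
Point 3:
  Lat: split at 2 digits → 62° and 8.5586′; 62 + 8.5586/60 = 62.1426433
  S ⇒ negate
  Lon: degrees = first 3 digits = 179, minutes = 33.7944; 179 + 33.7944/60 = 179.5632400
  hemisphere W, so the sign is −
Point 4:
  Lat: degrees = first 2 digits = 86, minutes = 7.2673; 86 + 7.2673/60 = 86.1211217
  N → positive
  Longitude: degrees = first 3 digits = 81, minutes = 20.9296; 81 + 20.9296/60 = 81.3488267
  W ⇒ negate
Point 5:
  Latitude: degrees = first 2 digits = 44, minutes = 58.0224; 44 + 58.0224/60 = 44.9670400
  S → negative
  Lon: degrees = first 3 digits = 153, minutes = 37.79588; 153 + 37.79588/60 = 153.6299313
  E ⇒ keep positive

1. 0.617517, 5.576493
2. -0.672842, 175.176663
3. -62.142643, -179.563240
4. 86.121122, -81.348827
5. -44.967040, 153.629931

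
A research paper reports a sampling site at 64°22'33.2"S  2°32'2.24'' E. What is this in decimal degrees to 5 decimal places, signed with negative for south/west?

-64.37589, 2.53396

Latitude: 64° + 22/60 + 33.2/3600 = 64 + 0.366667 + 0.009222 = 64.375889
S → negative
Lon: 2° + 32/60 + 2.24/3600 = 2 + 0.533333 + 0.000622 = 2.533956
E → positive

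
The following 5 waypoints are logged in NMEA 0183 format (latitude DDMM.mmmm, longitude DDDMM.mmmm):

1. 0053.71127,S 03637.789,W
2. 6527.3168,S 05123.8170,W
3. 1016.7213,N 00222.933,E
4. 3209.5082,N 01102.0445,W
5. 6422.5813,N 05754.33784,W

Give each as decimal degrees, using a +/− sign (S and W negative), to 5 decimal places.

Point 1:
  φ: degrees = first 2 digits = 0, minutes = 53.71127; 0 + 53.71127/60 = 0.895188
  S ⇒ negate
  Lon: degrees = first 3 digits = 36, minutes = 37.789; 36 + 37.789/60 = 36.629817
  W → negative
Point 2:
  φ: degrees = first 2 digits = 65, minutes = 27.3168; 65 + 27.3168/60 = 65.455280
  S ⇒ negate
  Lon: degrees = first 3 digits = 51, minutes = 23.817; 51 + 23.817/60 = 51.396950
  W ⇒ negate
Point 3:
  Latitude: split at 2 digits → 10° and 16.7213′; 10 + 16.7213/60 = 10.278688
  N → positive
  Longitude: degrees = first 3 digits = 2, minutes = 22.933; 2 + 22.933/60 = 2.382217
  E ⇒ keep positive
Point 4:
  Latitude: split at 2 digits → 32° and 9.5082′; 32 + 9.5082/60 = 32.158470
  N ⇒ keep positive
  Longitude: split at 3 digits → 011° and 2.0445′; 11 + 2.0445/60 = 11.034075
  W ⇒ negate
Point 5:
  Lat: split at 2 digits → 64° and 22.5813′; 64 + 22.5813/60 = 64.376355
  N ⇒ keep positive
  λ: degrees = first 3 digits = 57, minutes = 54.33784; 57 + 54.33784/60 = 57.905631
  hemisphere W, so the sign is −

1. -0.89519, -36.62982
2. -65.45528, -51.39695
3. 10.27869, 2.38222
4. 32.15847, -11.03408
5. 64.37636, -57.90563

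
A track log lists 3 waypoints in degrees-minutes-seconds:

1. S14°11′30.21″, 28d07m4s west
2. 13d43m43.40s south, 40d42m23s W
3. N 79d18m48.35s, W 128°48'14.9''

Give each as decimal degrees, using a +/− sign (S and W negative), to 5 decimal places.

1. -14.19173, -28.11778
2. -13.72872, -40.70639
3. 79.31343, -128.80414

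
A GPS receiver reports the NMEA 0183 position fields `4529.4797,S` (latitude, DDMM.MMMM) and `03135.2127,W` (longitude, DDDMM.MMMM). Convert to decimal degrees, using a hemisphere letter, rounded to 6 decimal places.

Lat: split at 2 digits → 45° and 29.4797′; 45 + 29.4797/60 = 45.4913283
Longitude: degrees = first 3 digits = 31, minutes = 35.2127; 31 + 35.2127/60 = 31.5868783

45.491328° S, 31.586878° W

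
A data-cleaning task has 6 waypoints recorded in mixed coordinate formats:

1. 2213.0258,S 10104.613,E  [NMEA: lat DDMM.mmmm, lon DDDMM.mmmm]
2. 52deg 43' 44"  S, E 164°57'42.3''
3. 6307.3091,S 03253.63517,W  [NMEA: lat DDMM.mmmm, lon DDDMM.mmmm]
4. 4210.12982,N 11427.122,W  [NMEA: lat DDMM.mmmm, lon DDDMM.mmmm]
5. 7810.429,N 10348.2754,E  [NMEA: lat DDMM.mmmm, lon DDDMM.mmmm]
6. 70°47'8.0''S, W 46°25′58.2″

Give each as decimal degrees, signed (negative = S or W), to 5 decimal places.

Point 1:
  φ: degrees = first 2 digits = 22, minutes = 13.0258; 22 + 13.0258/60 = 22.217097
  S ⇒ negate
  λ: split at 3 digits → 101° and 4.613′; 101 + 4.613/60 = 101.076883
  E ⇒ keep positive
Point 2:
  Lat: 52 + 43/60 + 44/3600 = 52.728889
  S → negative
  λ: 164° + 57/60 + 42.3/3600 = 164 + 0.950000 + 0.011750 = 164.961750
  E → positive
Point 3:
  φ: split at 2 digits → 63° and 7.3091′; 63 + 7.3091/60 = 63.121818
  hemisphere S, so the sign is −
  Lon: split at 3 digits → 032° and 53.63517′; 32 + 53.63517/60 = 32.893920
  W ⇒ negate
Point 4:
  Latitude: split at 2 digits → 42° and 10.12982′; 42 + 10.12982/60 = 42.168830
  N → positive
  Longitude: split at 3 digits → 114° and 27.122′; 114 + 27.122/60 = 114.452033
  W → negative
Point 5:
  Latitude: split at 2 digits → 78° and 10.429′; 78 + 10.429/60 = 78.173817
  N ⇒ keep positive
  Lon: degrees = first 3 digits = 103, minutes = 48.2754; 103 + 48.2754/60 = 103.804590
  E ⇒ keep positive
Point 6:
  Lat: 70° + 47/60 + 8/3600 = 70 + 0.783333 + 0.002222 = 70.785556
  S ⇒ negate
  λ: 46° + 25/60 + 58.2/3600 = 46 + 0.416667 + 0.016167 = 46.432833
  W ⇒ negate

1. -22.21710, 101.07688
2. -52.72889, 164.96175
3. -63.12182, -32.89392
4. 42.16883, -114.45203
5. 78.17382, 103.80459
6. -70.78556, -46.43283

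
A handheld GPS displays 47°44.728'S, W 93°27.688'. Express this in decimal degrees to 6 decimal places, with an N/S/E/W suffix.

Lat: 44.728′ = 0.745467°; total 47.7454667
λ: 93 + 27.688/60 = 93.4614667

47.745467° S, 93.461467° W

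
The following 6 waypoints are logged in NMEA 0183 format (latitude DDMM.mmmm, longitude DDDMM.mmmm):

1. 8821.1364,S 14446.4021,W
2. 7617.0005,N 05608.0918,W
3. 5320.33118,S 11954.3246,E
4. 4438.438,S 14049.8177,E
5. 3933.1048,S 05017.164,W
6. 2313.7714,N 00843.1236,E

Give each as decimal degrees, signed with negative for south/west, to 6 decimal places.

1. -88.352273, -144.773368
2. 76.283342, -56.134863
3. -53.338853, 119.905410
4. -44.640633, 140.830295
5. -39.551747, -50.286067
6. 23.229523, 8.718727

Point 1:
  φ: split at 2 digits → 88° and 21.1364′; 88 + 21.1364/60 = 88.3522733
  S ⇒ negate
  λ: degrees = first 3 digits = 144, minutes = 46.4021; 144 + 46.4021/60 = 144.7733683
  hemisphere W, so the sign is −
Point 2:
  Latitude: split at 2 digits → 76° and 17.0005′; 76 + 17.0005/60 = 76.2833417
  N → positive
  λ: split at 3 digits → 056° and 8.0918′; 56 + 8.0918/60 = 56.1348633
  hemisphere W, so the sign is −
Point 3:
  Lat: split at 2 digits → 53° and 20.33118′; 53 + 20.33118/60 = 53.3388530
  S → negative
  λ: degrees = first 3 digits = 119, minutes = 54.3246; 119 + 54.3246/60 = 119.9054100
  E → positive
Point 4:
  φ: split at 2 digits → 44° and 38.438′; 44 + 38.438/60 = 44.6406333
  hemisphere S, so the sign is −
  Longitude: split at 3 digits → 140° and 49.8177′; 140 + 49.8177/60 = 140.8302950
  E → positive
Point 5:
  φ: split at 2 digits → 39° and 33.1048′; 39 + 33.1048/60 = 39.5517467
  hemisphere S, so the sign is −
  Longitude: degrees = first 3 digits = 50, minutes = 17.164; 50 + 17.164/60 = 50.2860667
  W → negative
Point 6:
  Lat: split at 2 digits → 23° and 13.7714′; 23 + 13.7714/60 = 23.2295233
  N → positive
  Longitude: degrees = first 3 digits = 8, minutes = 43.1236; 8 + 43.1236/60 = 8.7187267
  E → positive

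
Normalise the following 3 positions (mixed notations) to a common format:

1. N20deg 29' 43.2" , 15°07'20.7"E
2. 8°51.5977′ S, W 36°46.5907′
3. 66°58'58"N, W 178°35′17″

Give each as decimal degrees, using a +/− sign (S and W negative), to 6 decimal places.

1. 20.495333, 15.122417
2. -8.859962, -36.776512
3. 66.982778, -178.588056

Point 1:
  Latitude: 29′ + 43.2″ = 29.72000′; 20 + 29.72000/60 = 20.4953333
  N → positive
  Longitude: 7′ + 20.7″ = 7.34500′; 15 + 7.34500/60 = 15.1224167
  E → positive
Point 2:
  Latitude: 8 + 51.5977/60 = 8.8599617
  hemisphere S, so the sign is −
  Lon: 46.5907′ = 0.776512°; total 36.7765117
  W ⇒ negate
Point 3:
  φ: 66 + 58/60 + 58/3600 = 66.9827778
  N → positive
  Longitude: 178 + 35/60 + 17/3600 = 178.5880556
  W → negative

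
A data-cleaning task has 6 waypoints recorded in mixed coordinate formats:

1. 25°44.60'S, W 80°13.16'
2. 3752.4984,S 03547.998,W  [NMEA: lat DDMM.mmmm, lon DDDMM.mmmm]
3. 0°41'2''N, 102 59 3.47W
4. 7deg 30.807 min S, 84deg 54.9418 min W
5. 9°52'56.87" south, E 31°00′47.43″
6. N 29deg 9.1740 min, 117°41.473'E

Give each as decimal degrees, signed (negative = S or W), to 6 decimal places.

1. -25.743333, -80.219333
2. -37.874973, -35.799967
3. 0.683889, -102.984297
4. -7.513450, -84.915697
5. -9.882464, 31.013175
6. 29.152900, 117.691217

Point 1:
  Lat: 44.6′ = 0.743333°; total 25.7433333
  S ⇒ negate
  λ: 80 + 13.16/60 = 80.2193333
  hemisphere W, so the sign is −
Point 2:
  Lat: degrees = first 2 digits = 37, minutes = 52.4984; 37 + 52.4984/60 = 37.8749733
  S → negative
  Longitude: degrees = first 3 digits = 35, minutes = 47.998; 35 + 47.998/60 = 35.7999667
  W → negative
Point 3:
  φ: 0° + 41/60 + 2/3600 = 0 + 0.683333 + 0.000556 = 0.6838889
  N ⇒ keep positive
  λ: 102° + 59/60 + 3.47/3600 = 102 + 0.983333 + 0.000964 = 102.9842972
  W → negative
Point 4:
  Lat: 7 + 30.807/60 = 7.5134500
  S ⇒ negate
  Longitude: 54.9418′ = 0.915697°; total 84.9156967
  W → negative
Point 5:
  Latitude: 9 + 52/60 + 56.87/3600 = 9.8824639
  S ⇒ negate
  Longitude: 31 + 0/60 + 47.43/3600 = 31.0131750
  E ⇒ keep positive
Point 6:
  Lat: 29 + 9.174/60 = 29.1529000
  N → positive
  Lon: 117 + 41.473/60 = 117.6912167
  E ⇒ keep positive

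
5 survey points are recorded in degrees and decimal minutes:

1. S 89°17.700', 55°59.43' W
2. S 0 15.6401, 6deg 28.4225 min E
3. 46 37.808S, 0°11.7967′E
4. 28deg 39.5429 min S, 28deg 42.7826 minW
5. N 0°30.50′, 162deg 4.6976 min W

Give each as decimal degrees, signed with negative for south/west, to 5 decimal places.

Point 1:
  φ: 17.7′ = 0.295000°; total 89.295000
  hemisphere S, so the sign is −
  Longitude: 55 + 59.43/60 = 55.990500
  W ⇒ negate
Point 2:
  Lat: 15.6401′ = 0.260668°; total 0.260668
  S ⇒ negate
  λ: 6 + 28.4225/60 = 6.473708
  E → positive
Point 3:
  φ: 37.808′ = 0.630133°; total 46.630133
  S → negative
  λ: 0 + 11.7967/60 = 0.196612
  E ⇒ keep positive
Point 4:
  Latitude: 28 + 39.5429/60 = 28.659048
  S → negative
  Longitude: 42.7826′ = 0.713043°; total 28.713043
  W → negative
Point 5:
  φ: 30.5′ = 0.508333°; total 0.508333
  N → positive
  Lon: 4.6976′ = 0.078293°; total 162.078293
  W ⇒ negate

1. -89.29500, -55.99050
2. -0.26067, 6.47371
3. -46.63013, 0.19661
4. -28.65905, -28.71304
5. 0.50833, -162.07829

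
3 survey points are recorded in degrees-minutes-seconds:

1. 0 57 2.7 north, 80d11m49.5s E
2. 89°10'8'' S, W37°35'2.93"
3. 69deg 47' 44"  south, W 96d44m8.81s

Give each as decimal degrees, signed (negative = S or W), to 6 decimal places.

Point 1:
  Lat: 0 + 57/60 + 2.7/3600 = 0.9507500
  N ⇒ keep positive
  λ: 80° + 11/60 + 49.5/3600 = 80 + 0.183333 + 0.013750 = 80.1970833
  E ⇒ keep positive
Point 2:
  Latitude: 89° + 10/60 + 8/3600 = 89 + 0.166667 + 0.002222 = 89.1688889
  S → negative
  Lon: 35′ + 2.93″ = 35.04883′; 37 + 35.04883/60 = 37.5841472
  W ⇒ negate
Point 3:
  Lat: 69 + 47/60 + 44/3600 = 69.7955556
  S ⇒ negate
  Longitude: 44′ + 8.81″ = 44.14683′; 96 + 44.14683/60 = 96.7357806
  hemisphere W, so the sign is −

1. 0.950750, 80.197083
2. -89.168889, -37.584147
3. -69.795556, -96.735781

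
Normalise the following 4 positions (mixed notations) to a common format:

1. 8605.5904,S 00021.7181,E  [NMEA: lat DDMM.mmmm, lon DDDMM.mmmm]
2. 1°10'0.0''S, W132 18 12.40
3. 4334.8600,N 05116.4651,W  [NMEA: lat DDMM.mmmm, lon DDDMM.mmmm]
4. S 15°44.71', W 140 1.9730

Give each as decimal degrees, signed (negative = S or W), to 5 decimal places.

Point 1:
  Lat: degrees = first 2 digits = 86, minutes = 5.5904; 86 + 5.5904/60 = 86.093173
  S ⇒ negate
  Lon: degrees = first 3 digits = 0, minutes = 21.7181; 0 + 21.7181/60 = 0.361968
  E → positive
Point 2:
  Lat: 1° + 10/60 + 0/3600 = 1 + 0.166667 + 0.000000 = 1.166667
  S → negative
  Lon: 132° + 18/60 + 12.4/3600 = 132 + 0.300000 + 0.003444 = 132.303444
  W → negative
Point 3:
  φ: split at 2 digits → 43° and 34.86′; 43 + 34.86/60 = 43.581000
  N → positive
  λ: degrees = first 3 digits = 51, minutes = 16.4651; 51 + 16.4651/60 = 51.274418
  W → negative
Point 4:
  Latitude: 44.71′ = 0.745167°; total 15.745167
  S ⇒ negate
  Longitude: 140 + 1.973/60 = 140.032883
  W → negative

1. -86.09317, 0.36197
2. -1.16667, -132.30344
3. 43.58100, -51.27442
4. -15.74517, -140.03288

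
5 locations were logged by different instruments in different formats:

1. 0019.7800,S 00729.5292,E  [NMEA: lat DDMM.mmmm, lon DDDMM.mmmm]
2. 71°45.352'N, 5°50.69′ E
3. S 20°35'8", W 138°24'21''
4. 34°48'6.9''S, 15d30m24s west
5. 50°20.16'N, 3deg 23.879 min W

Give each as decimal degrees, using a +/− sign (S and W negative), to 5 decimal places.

Point 1:
  Lat: split at 2 digits → 00° and 19.78′; 0 + 19.78/60 = 0.329667
  hemisphere S, so the sign is −
  Longitude: degrees = first 3 digits = 7, minutes = 29.5292; 7 + 29.5292/60 = 7.492153
  E ⇒ keep positive
Point 2:
  φ: 45.352′ = 0.755867°; total 71.755867
  N ⇒ keep positive
  Longitude: 5 + 50.69/60 = 5.844833
  E ⇒ keep positive
Point 3:
  φ: 20 + 35/60 + 8/3600 = 20.585556
  hemisphere S, so the sign is −
  Lon: 24′ + 21″ = 24.35000′; 138 + 24.35000/60 = 138.405833
  hemisphere W, so the sign is −
Point 4:
  φ: 48′ + 6.9″ = 48.11500′; 34 + 48.11500/60 = 34.801917
  S ⇒ negate
  Longitude: 30′ + 24″ = 30.40000′; 15 + 30.40000/60 = 15.506667
  W ⇒ negate
Point 5:
  φ: 20.16′ = 0.336000°; total 50.336000
  N ⇒ keep positive
  λ: 23.879′ = 0.397983°; total 3.397983
  hemisphere W, so the sign is −

1. -0.32967, 7.49215
2. 71.75587, 5.84483
3. -20.58556, -138.40583
4. -34.80192, -15.50667
5. 50.33600, -3.39798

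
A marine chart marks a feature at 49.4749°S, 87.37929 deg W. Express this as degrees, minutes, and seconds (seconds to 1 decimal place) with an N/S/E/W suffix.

49°28′29.6″ S, 87°22′45.4″ W

Latitude: whole degrees 49; 28.49400′ → 28′ and 29.640″
Longitude: 0.379290° → 22.75740′; 0.75740 × 60 = 45.444″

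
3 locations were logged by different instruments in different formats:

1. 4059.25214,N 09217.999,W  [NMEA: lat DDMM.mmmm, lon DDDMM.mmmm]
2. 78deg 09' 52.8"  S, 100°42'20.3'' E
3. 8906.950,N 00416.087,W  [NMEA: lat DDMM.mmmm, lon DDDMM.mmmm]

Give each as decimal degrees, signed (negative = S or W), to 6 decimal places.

Point 1:
  Latitude: degrees = first 2 digits = 40, minutes = 59.25214; 40 + 59.25214/60 = 40.9875357
  N ⇒ keep positive
  Lon: split at 3 digits → 092° and 17.999′; 92 + 17.999/60 = 92.2999833
  W → negative
Point 2:
  φ: 78° + 9/60 + 52.8/3600 = 78 + 0.150000 + 0.014667 = 78.1646667
  S → negative
  λ: 42′ + 20.3″ = 42.33833′; 100 + 42.33833/60 = 100.7056389
  E → positive
Point 3:
  Latitude: degrees = first 2 digits = 89, minutes = 6.95; 89 + 6.95/60 = 89.1158333
  N ⇒ keep positive
  Longitude: split at 3 digits → 004° and 16.087′; 4 + 16.087/60 = 4.2681167
  W ⇒ negate

1. 40.987536, -92.299983
2. -78.164667, 100.705639
3. 89.115833, -4.268117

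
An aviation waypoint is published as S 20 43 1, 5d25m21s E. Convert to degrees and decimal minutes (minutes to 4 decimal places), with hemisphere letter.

20° 43.0167′ S, 5° 25.3500′ E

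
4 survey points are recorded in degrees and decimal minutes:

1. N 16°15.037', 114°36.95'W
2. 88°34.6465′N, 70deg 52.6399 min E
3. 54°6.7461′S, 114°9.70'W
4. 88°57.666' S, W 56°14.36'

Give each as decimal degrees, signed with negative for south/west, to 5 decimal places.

1. 16.25062, -114.61583
2. 88.57744, 70.87733
3. -54.11244, -114.16167
4. -88.96110, -56.23933

Point 1:
  φ: 15.037′ = 0.250617°; total 16.250617
  N ⇒ keep positive
  Lon: 36.95′ = 0.615833°; total 114.615833
  W ⇒ negate
Point 2:
  Lat: 88 + 34.6465/60 = 88.577442
  N → positive
  Longitude: 52.6399′ = 0.877332°; total 70.877332
  E → positive
Point 3:
  Latitude: 6.7461′ = 0.112435°; total 54.112435
  S → negative
  λ: 9.7′ = 0.161667°; total 114.161667
  W ⇒ negate
Point 4:
  Lat: 57.666′ = 0.961100°; total 88.961100
  hemisphere S, so the sign is −
  Longitude: 56 + 14.36/60 = 56.239333
  W ⇒ negate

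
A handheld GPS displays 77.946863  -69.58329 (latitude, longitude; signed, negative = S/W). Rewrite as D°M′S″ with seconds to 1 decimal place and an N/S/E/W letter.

Lat: whole degrees 77; 56.81178′ → 56′ and 48.707″
Longitude is negative → W; |value| = 69.583290
Longitude: 0.583290 × 60 = 34.99740′ → 34′, remainder × 60 = 59.844″

77°56′48.7″ N, 69°34′59.8″ W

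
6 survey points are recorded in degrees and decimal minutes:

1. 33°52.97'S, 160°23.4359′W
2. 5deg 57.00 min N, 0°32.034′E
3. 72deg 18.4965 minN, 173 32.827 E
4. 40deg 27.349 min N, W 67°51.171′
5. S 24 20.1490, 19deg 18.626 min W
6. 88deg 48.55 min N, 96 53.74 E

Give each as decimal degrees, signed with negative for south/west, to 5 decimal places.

1. -33.88283, -160.39060
2. 5.95000, 0.53390
3. 72.30828, 173.54712
4. 40.45582, -67.85285
5. -24.33582, -19.31043
6. 88.80917, 96.89567

Point 1:
  φ: 52.97′ = 0.882833°; total 33.882833
  S → negative
  Longitude: 23.4359′ = 0.390598°; total 160.390598
  W → negative
Point 2:
  φ: 5 + 57/60 = 5.950000
  N → positive
  Longitude: 0 + 32.034/60 = 0.533900
  E ⇒ keep positive
Point 3:
  Lat: 72 + 18.4965/60 = 72.308275
  N ⇒ keep positive
  λ: 32.827′ = 0.547117°; total 173.547117
  E → positive
Point 4:
  φ: 40 + 27.349/60 = 40.455817
  N ⇒ keep positive
  Longitude: 67 + 51.171/60 = 67.852850
  W → negative
Point 5:
  Lat: 24 + 20.149/60 = 24.335817
  S → negative
  λ: 19 + 18.626/60 = 19.310433
  W ⇒ negate
Point 6:
  Latitude: 48.55′ = 0.809167°; total 88.809167
  N → positive
  Lon: 53.74′ = 0.895667°; total 96.895667
  E ⇒ keep positive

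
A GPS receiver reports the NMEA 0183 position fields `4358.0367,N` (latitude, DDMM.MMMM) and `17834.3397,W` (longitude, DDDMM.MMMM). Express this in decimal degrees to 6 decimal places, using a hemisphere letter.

43.967278° N, 178.572328° W

Lat: split at 2 digits → 43° and 58.0367′; 43 + 58.0367/60 = 43.9672783
λ: split at 3 digits → 178° and 34.3397′; 178 + 34.3397/60 = 178.5723283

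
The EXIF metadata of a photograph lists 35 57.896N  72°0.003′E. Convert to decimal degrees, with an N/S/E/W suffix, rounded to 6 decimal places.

35.964933° N, 72.000050° E

φ: 57.896′ = 0.964933°; total 35.9649333
Lon: 0.003′ = 0.000050°; total 72.0000500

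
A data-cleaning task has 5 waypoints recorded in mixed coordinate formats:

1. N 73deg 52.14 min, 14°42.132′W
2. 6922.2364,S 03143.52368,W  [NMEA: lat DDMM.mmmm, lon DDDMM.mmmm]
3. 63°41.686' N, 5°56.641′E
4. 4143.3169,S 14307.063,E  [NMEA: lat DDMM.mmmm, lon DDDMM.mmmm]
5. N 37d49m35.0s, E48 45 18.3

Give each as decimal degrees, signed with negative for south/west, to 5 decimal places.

Point 1:
  Latitude: 73 + 52.14/60 = 73.869000
  N → positive
  λ: 42.132′ = 0.702200°; total 14.702200
  hemisphere W, so the sign is −
Point 2:
  Lat: degrees = first 2 digits = 69, minutes = 22.2364; 69 + 22.2364/60 = 69.370607
  S → negative
  Longitude: split at 3 digits → 031° and 43.52368′; 31 + 43.52368/60 = 31.725395
  W → negative
Point 3:
  φ: 41.686′ = 0.694767°; total 63.694767
  N ⇒ keep positive
  λ: 5 + 56.641/60 = 5.944017
  E ⇒ keep positive
Point 4:
  φ: degrees = first 2 digits = 41, minutes = 43.3169; 41 + 43.3169/60 = 41.721948
  hemisphere S, so the sign is −
  Lon: degrees = first 3 digits = 143, minutes = 7.063; 143 + 7.063/60 = 143.117717
  E → positive
Point 5:
  Lat: 37° + 49/60 + 35/3600 = 37 + 0.816667 + 0.009722 = 37.826389
  N ⇒ keep positive
  λ: 48 + 45/60 + 18.3/3600 = 48.755083
  E ⇒ keep positive

1. 73.86900, -14.70220
2. -69.37061, -31.72539
3. 63.69477, 5.94402
4. -41.72195, 143.11772
5. 37.82639, 48.75508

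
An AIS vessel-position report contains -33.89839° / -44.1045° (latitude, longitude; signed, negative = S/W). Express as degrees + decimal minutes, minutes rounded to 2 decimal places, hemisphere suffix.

Latitude is negative → S; |value| = 33.898390
Latitude: 33° + 0.898390 × 60 = 33° 53.9034′
Longitude is negative → W; |value| = 44.104500
Longitude: fractional part 0.104500 → 6.2700 minutes

33° 53.90′ S, 44° 6.27′ W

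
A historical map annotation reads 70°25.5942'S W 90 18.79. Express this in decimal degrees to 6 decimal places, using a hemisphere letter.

70.426570° S, 90.313167° W

Lat: 25.5942′ = 0.426570°; total 70.4265700
Lon: 90 + 18.79/60 = 90.3131667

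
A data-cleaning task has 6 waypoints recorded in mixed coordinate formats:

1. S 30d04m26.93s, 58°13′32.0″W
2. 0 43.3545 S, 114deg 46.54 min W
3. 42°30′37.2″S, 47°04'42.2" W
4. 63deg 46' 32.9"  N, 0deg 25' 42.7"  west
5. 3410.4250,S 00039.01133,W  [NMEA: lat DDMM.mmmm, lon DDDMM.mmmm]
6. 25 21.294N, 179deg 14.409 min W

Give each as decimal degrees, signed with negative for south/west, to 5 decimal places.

1. -30.07415, -58.22556
2. -0.72258, -114.77567
3. -42.51033, -47.07839
4. 63.77581, -0.42853
5. -34.17375, -0.65019
6. 25.35490, -179.24015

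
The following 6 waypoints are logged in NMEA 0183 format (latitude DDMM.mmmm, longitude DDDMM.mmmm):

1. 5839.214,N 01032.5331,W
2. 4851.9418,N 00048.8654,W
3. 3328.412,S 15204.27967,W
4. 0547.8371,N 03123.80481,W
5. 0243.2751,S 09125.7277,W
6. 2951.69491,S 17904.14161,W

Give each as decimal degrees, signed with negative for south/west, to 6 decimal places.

Point 1:
  Lat: degrees = first 2 digits = 58, minutes = 39.214; 58 + 39.214/60 = 58.6535667
  N → positive
  Lon: split at 3 digits → 010° and 32.5331′; 10 + 32.5331/60 = 10.5422183
  hemisphere W, so the sign is −
Point 2:
  Lat: degrees = first 2 digits = 48, minutes = 51.9418; 48 + 51.9418/60 = 48.8656967
  N → positive
  λ: split at 3 digits → 000° and 48.8654′; 0 + 48.8654/60 = 0.8144233
  hemisphere W, so the sign is −
Point 3:
  Latitude: degrees = first 2 digits = 33, minutes = 28.412; 33 + 28.412/60 = 33.4735333
  hemisphere S, so the sign is −
  λ: degrees = first 3 digits = 152, minutes = 4.27967; 152 + 4.27967/60 = 152.0713278
  W ⇒ negate
Point 4:
  φ: degrees = first 2 digits = 5, minutes = 47.8371; 5 + 47.8371/60 = 5.7972850
  N ⇒ keep positive
  Longitude: degrees = first 3 digits = 31, minutes = 23.80481; 31 + 23.80481/60 = 31.3967468
  hemisphere W, so the sign is −
Point 5:
  Lat: degrees = first 2 digits = 2, minutes = 43.2751; 2 + 43.2751/60 = 2.7212517
  S ⇒ negate
  λ: degrees = first 3 digits = 91, minutes = 25.7277; 91 + 25.7277/60 = 91.4287950
  W → negative
Point 6:
  Latitude: split at 2 digits → 29° and 51.69491′; 29 + 51.69491/60 = 29.8615818
  hemisphere S, so the sign is −
  λ: split at 3 digits → 179° and 4.14161′; 179 + 4.14161/60 = 179.0690268
  W → negative

1. 58.653567, -10.542218
2. 48.865697, -0.814423
3. -33.473533, -152.071328
4. 5.797285, -31.396747
5. -2.721252, -91.428795
6. -29.861582, -179.069027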